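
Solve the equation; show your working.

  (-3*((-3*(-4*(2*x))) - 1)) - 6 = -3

Step 1. [(-3*((-3*(-4*(2*x))) - 1)) - 6 = -3] add 6: x sits inside (… - 6). So sub: -3*((-3*(-4*(2*x))) - 1) = 3.
Step 2. [-3*((-3*(-4*(2*x))) - 1) = 3] -3·(inner) — divide through by -3. So div: (-3*(-4*(2*x))) - 1 = -1.
Step 3. [(-3*(-4*(2*x))) - 1 = -1] peel the -1: add 1 from each side. So sub: -3*(-4*(2*x)) = 0.
Step 4. [-3*(-4*(2*x)) = 0] -3·(inner) — divide through by -3 ⇒ div: -4*(2*x) = 0.
Step 5. [-4*(2*x) = 0] leading coefficient -4: divide by -4. So div: 2*x = 0.
Step 6. [2*x = 0] LHS = 2·(…); ÷2 both sides ⇒ div: x = 0.

Answer: x ∈ {0}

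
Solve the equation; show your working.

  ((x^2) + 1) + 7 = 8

Step 1. [((x^2) + 1) + 7 = 8] the outer +7 inverts by subtracting 7, so sub: (x^2) + 1 = 1.
Step 2. [(x^2) + 1 = 1] +1 is outermost — subtract 1 both sides ⇒ sub: x^2 = 0.
Step 3. [x^2 = 0] LHS squared, RHS 0 ≥ 0: apply √ (±) ⇒ sqrt: x = 0.

Answer: x ∈ {0}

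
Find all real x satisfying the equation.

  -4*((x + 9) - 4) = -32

Step 1. [-4*((x + 9) - 4) = -32] -4 out front; divide by -4. So div: (x + 9) - 4 = 8.
Step 2. [(x + 9) - 4 = 8] -4 is outermost — add 4 both sides, so sub: x + 9 = 12.
Step 3. [x + 9 = 12] the outer +9 inverts by subtracting 9 ⇒ sub: x = 3.

Answer: x ∈ {3}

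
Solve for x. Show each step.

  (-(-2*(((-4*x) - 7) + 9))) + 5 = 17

Step 1. [(-(-2*(((-4*x) - 7) + 9))) + 5 = 17] the outer +5 inverts by subtracting 5, so sub: -(-2*(((-4*x) - 7) + 9)) = 12.
Step 2. [-(-2*(((-4*x) - 7) + 9)) = 12] leading − — multiply by −1. So neg: -2*(((-4*x) - 7) + 9) = -12.
Step 3. [-2*(((-4*x) - 7) + 9) = -12] leading coefficient -2: divide by -2 ⇒ div: ((-4*x) - 7) + 9 = 6.
Step 4. [((-4*x) - 7) + 9 = 6] the outer +9 inverts by subtracting 9, so sub: (-4*x) - 7 = -3.
Step 5. [(-4*x) - 7 = -3] 7 comes off first (add 7). So sub: -4*x = 4.
Step 6. [-4*x = 4] divide by the outer -4. So div: x = -1.

Answer: x ∈ {-1}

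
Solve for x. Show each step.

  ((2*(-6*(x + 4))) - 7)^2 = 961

Step 1. [((2*(-6*(x + 4))) - 7)^2 = 961] √ both sides: 961 ≥ 0 gives two branches ⇒ sqrt: (2*(-6*(x + 4))) - 7 = 31 or -31.
Step 2. [(2*(-6*(x + 4))) - 7 = 31 or -31] -7 is outermost — add 7 both sides. So sub: 2*(-6*(x + 4)) = 38 or -24.
Step 3. [2*(-6*(x + 4)) = 38 or -24] divide by the outer 2 ⇒ div: -6*(x + 4) = 19 or -12.
Step 4. [-6*(x + 4) = 19 or -12] -6·(inner) — divide through by -6 ⇒ div: x + 4 = -19/6 or 2.
Step 5. [x + 4 = -19/6 or 2] 4 comes off first (subtract 4), so sub: x = -43/6 or -2.

Answer: x ∈ {-43/6, -2}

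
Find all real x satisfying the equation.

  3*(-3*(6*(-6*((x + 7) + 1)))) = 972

Step 1. [3*(-3*(6*(-6*((x + 7) + 1)))) = 972] 3·(inner) — divide through by 3 ⇒ div: -3*(6*(-6*((x + 7) + 1))) = 324.
Step 2. [-3*(6*(-6*((x + 7) + 1))) = 324] leading coefficient -3: divide by -3 ⇒ div: 6*(-6*((x + 7) + 1)) = -108.
Step 3. [6*(-6*((x + 7) + 1)) = -108] LHS = 6·(…); ÷6 both sides ⇒ div: -6*((x + 7) + 1) = -18.
Step 4. [-6*((x + 7) + 1) = -18] -6·(inner) — divide through by -6 ⇒ div: (x + 7) + 1 = 3.
Step 5. [(x + 7) + 1 = 3] +1 is outermost — subtract 1 both sides ⇒ sub: x + 7 = 2.
Step 6. [x + 7 = 2] 7 comes off first (subtract 7). So sub: x = -5.

Answer: x ∈ {-5}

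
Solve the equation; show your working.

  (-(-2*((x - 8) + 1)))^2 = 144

Step 1. [(-(-2*((x - 8) + 1)))^2 = 144] LHS squared, RHS 144 ≥ 0: apply √ (±), so sqrt: -(-2*((x - 8) + 1)) = 12 or -12.
Step 2. [-(-2*((x - 8) + 1)) = 12 or -12] leading − — multiply by −1 ⇒ neg: -2*((x - 8) + 1) = -12 or 12.
Step 3. [-2*((x - 8) + 1) = -12 or 12] divide by the outer -2, so div: (x - 8) + 1 = 6 or -6.
Step 4. [(x - 8) + 1 = 6 or -6] peel the +1: subtract 1 from each side. So sub: x - 8 = 5 or -7.
Step 5. [x - 8 = 5 or -7] 8 comes off first (add 8), so sub: x = 13 or 1.

Answer: x ∈ {1, 13}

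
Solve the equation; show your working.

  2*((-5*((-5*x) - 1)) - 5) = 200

Step 1. [2*((-5*((-5*x) - 1)) - 5) = 200] 2 out front; divide by 2. So div: (-5*((-5*x) - 1)) - 5 = 100.
Step 2. [(-5*((-5*x) - 1)) - 5 = 100] add 5: x sits inside (… - 5) ⇒ sub: -5*((-5*x) - 1) = 105.
Step 3. [-5*((-5*x) - 1) = 105] -5 out front; divide by -5 ⇒ div: (-5*x) - 1 = -21.
Step 4. [(-5*x) - 1 = -21] 1 comes off first (add 1) ⇒ sub: -5*x = -20.
Step 5. [-5*x = -20] LHS = -5·(…); ÷-5 both sides ⇒ div: x = 4.

Answer: x ∈ {4}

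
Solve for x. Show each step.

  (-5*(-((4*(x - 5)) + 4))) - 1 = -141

Step 1. [(-5*(-((4*(x - 5)) + 4))) - 1 = -141] the outer -1 inverts by adding 1, so sub: -5*(-((4*(x - 5)) + 4)) = -140.
Step 2. [-5*(-((4*(x - 5)) + 4)) = -140] -5·(inner) — divide through by -5. So div: -((4*(x - 5)) + 4) = 28.
Step 3. [-((4*(x - 5)) + 4) = 28] flip signs both sides ⇒ neg: (4*(x - 5)) + 4 = -28.
Step 4. [(4*(x - 5)) + 4 = -28] 4 | LHS and 4 | -28: pull 4 out ⇒ factor: (x - 5) + 1 = -7.
Step 5. [(x - 5) + 1 = -7] 1 comes off first (subtract 1), so sub: x - 5 = -8.
Step 6. [x - 5 = -8] the outer -5 inverts by adding 5 ⇒ sub: x = -3.

Answer: x ∈ {-3}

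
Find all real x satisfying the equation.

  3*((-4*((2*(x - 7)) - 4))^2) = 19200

Step 1. [3*((-4*((2*(x - 7)) - 4))^2) = 19200] LHS = 3·(…); ÷3 both sides ⇒ div: (-4*((2*(x - 7)) - 4))^2 = 6400.
Step 2. [(-4*((2*(x - 7)) - 4))^2 = 6400] 6400 ≥ 0, LHS is (·)² — take ±√. So sqrt: -4*((2*(x - 7)) - 4) = 80 or -80.
Step 3. [-4*((2*(x - 7)) - 4) = 80 or -80] divide by the outer -4 ⇒ div: (2*(x - 7)) - 4 = -20 or 20.
Step 4. [(2*(x - 7)) - 4 = -20 or 20] -4 is outermost — add 4 both sides ⇒ sub: 2*(x - 7) = -16 or 24.
Step 5. [2*(x - 7) = -16 or 24] 2 out front; divide by 2, so div: x - 7 = -8 or 12.
Step 6. [x - 7 = -8 or 12] 7 comes off first (add 7). So sub: x = -1 or 19.

Answer: x ∈ {-1, 19}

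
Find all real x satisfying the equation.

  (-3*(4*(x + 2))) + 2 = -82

Step 1. [(-3*(4*(x + 2))) + 2 = -82] 2 comes off first (subtract 2), so sub: -3*(4*(x + 2)) = -84.
Step 2. [-3*(4*(x + 2)) = -84] -3 out front; divide by -3. So div: 4*(x + 2) = 28.
Step 3. [4*(x + 2) = 28] leading coefficient 4: divide by 4. So div: x + 2 = 7.
Step 4. [x + 2 = 7] the outer +2 inverts by subtracting 2, so sub: x = 5.

Answer: x ∈ {5}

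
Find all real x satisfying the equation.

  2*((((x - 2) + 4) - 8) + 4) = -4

Step 1. [2*((((x - 2) + 4) - 8) + 4) = -4] 2 out front; divide by 2 ⇒ div: (((x - 2) + 4) - 8) + 4 = -2.
Step 2. [(((x - 2) + 4) - 8) + 4 = -2] the outer +4 inverts by subtracting 4 ⇒ sub: ((x - 2) + 4) - 8 = -6.
Step 3. [((x - 2) + 4) - 8 = -6] peel the -8: add 8 from each side, so sub: (x - 2) + 4 = 2.
Step 4. [(x - 2) + 4 = 2] subtract 4: x sits inside (… + 4). So sub: x - 2 = -2.
Step 5. [x - 2 = -2] peel the -2: add 2 from each side ⇒ sub: x = 0.

Answer: x ∈ {0}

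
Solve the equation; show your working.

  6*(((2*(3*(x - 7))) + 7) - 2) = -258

Step 1. [6*(((2*(3*(x - 7))) + 7) - 2) = -258] divide by the outer 6 ⇒ div: ((2*(3*(x - 7))) + 7) - 2 = -43.
Step 2. [((2*(3*(x - 7))) + 7) - 2 = -43] -2 is outermost — add 2 both sides. So sub: (2*(3*(x - 7))) + 7 = -41.
Step 3. [(2*(3*(x - 7))) + 7 = -41] 7 comes off first (subtract 7), so sub: 2*(3*(x - 7)) = -48.
Step 4. [2*(3*(x - 7)) = -48] 2·(inner) — divide through by 2, so div: 3*(x - 7) = -24.
Step 5. [3*(x - 7) = -24] leading coefficient 3: divide by 3. So div: x - 7 = -8.
Step 6. [x - 7 = -8] the outer -7 inverts by adding 7, so sub: x = -1.

Answer: x ∈ {-1}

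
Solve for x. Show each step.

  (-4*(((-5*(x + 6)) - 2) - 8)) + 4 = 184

Step 1. [(-4*(((-5*(x + 6)) - 2) - 8)) + 4 = 184] common factor -4 (LHS and 184) — divide through ⇒ factor: (((-5*(x + 6)) - 2) - 8) - 1 = -46.
Step 2. [(((-5*(x + 6)) - 2) - 8) - 1 = -46] -1 is outermost — add 1 both sides ⇒ sub: ((-5*(x + 6)) - 2) - 8 = -45.
Step 3. [((-5*(x + 6)) - 2) - 8 = -45] peel the -8: add 8 from each side. So sub: (-5*(x + 6)) - 2 = -37.
Step 4. [(-5*(x + 6)) - 2 = -37] 2 comes off first (add 2). So sub: -5*(x + 6) = -35.
Step 5. [-5*(x + 6) = -35] -5 out front; divide by -5. So div: x + 6 = 7.
Step 6. [x + 6 = 7] peel the +6: subtract 6 from each side ⇒ sub: x = 1.

Answer: x ∈ {1}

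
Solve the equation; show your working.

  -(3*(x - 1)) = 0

Step 1. [-(3*(x - 1)) = 0] LHS negated; negate both sides. So neg: 3*(x - 1) = 0.
Step 2. [3*(x - 1) = 0] 3 out front; divide by 3 ⇒ div: x - 1 = 0.
Step 3. [x - 1 = 0] the outer -1 inverts by adding 1, so sub: x = 1.

Answer: x ∈ {1}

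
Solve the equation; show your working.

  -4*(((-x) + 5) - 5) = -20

Step 1. [-4*(((-x) + 5) - 5) = -20] divide by the outer -4 ⇒ div: ((-x) + 5) - 5 = 5.
Step 2. [((-x) + 5) - 5 = 5] 5 comes off first (add 5), so sub: (-x) + 5 = 10.
Step 3. [(-x) + 5 = 10] 5 comes off first (subtract 5) ⇒ sub: -x = 5.
Step 4. [-x = 5] LHS negated; negate both sides ⇒ neg: x = -5.

Answer: x ∈ {-5}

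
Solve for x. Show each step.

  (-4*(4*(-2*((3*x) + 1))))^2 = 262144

Step 1. [(-4*(4*(-2*((3*x) + 1))))^2 = 262144] 262144 ≥ 0, LHS is (·)² — take ±√ ⇒ sqrt: -4*(4*(-2*((3*x) + 1))) = 512 or -512.
Step 2. [-4*(4*(-2*((3*x) + 1))) = 512 or -512] LHS = -4·(…); ÷-4 both sides. So div: 4*(-2*((3*x) + 1)) = -128 or 128.
Step 3. [4*(-2*((3*x) + 1)) = -128 or 128] 4 out front; divide by 4. So div: -2*((3*x) + 1) = -32 or 32.
Step 4. [-2*((3*x) + 1) = -32 or 32] LHS = -2·(…); ÷-2 both sides. So div: (3*x) + 1 = 16 or -16.
Step 5. [(3*x) + 1 = 16 or -16] subtract 1: x sits inside (… + 1) ⇒ sub: 3*x = 15 or -17.
Step 6. [3*x = 15 or -17] 3 out front; divide by 3. So div: x = 5 or -17/3.

Answer: x ∈ {-17/3, 5}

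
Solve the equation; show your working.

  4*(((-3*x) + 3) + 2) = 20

Step 1. [4*(((-3*x) + 3) + 2) = 20] LHS = 4·(…); ÷4 both sides, so div: ((-3*x) + 3) + 2 = 5.
Step 2. [((-3*x) + 3) + 2 = 5] peel the +2: subtract 2 from each side. So sub: (-3*x) + 3 = 3.
Step 3. [(-3*x) + 3 = 3] peel the +3: subtract 3 from each side, so sub: -3*x = 0.
Step 4. [-3*x = 0] divide by the outer -3 ⇒ div: x = 0.

Answer: x ∈ {0}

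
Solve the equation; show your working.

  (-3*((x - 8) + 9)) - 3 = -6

Step 1. [(-3*((x - 8) + 9)) - 3 = -6] -3 divides every term; factor it out, so factor: ((x - 8) + 9) + 1 = 2.
Step 2. [((x - 8) + 9) + 1 = 2] 1 comes off first (subtract 1), so sub: (x - 8) + 9 = 1.
Step 3. [(x - 8) + 9 = 1] +9 is outermost — subtract 9 both sides ⇒ sub: x - 8 = -8.
Step 4. [x - 8 = -8] peel the -8: add 8 from each side, so sub: x = 0.

Answer: x ∈ {0}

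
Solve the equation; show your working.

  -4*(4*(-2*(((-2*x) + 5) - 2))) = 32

Step 1. [-4*(4*(-2*(((-2*x) + 5) - 2))) = 32] leading coefficient -4: divide by -4 ⇒ div: 4*(-2*(((-2*x) + 5) - 2)) = -8.
Step 2. [4*(-2*(((-2*x) + 5) - 2)) = -8] 4·(inner) — divide through by 4. So div: -2*(((-2*x) + 5) - 2) = -2.
Step 3. [-2*(((-2*x) + 5) - 2) = -2] -2 out front; divide by -2 ⇒ div: ((-2*x) + 5) - 2 = 1.
Step 4. [((-2*x) + 5) - 2 = 1] add 2: x sits inside (… - 2) ⇒ sub: (-2*x) + 5 = 3.
Step 5. [(-2*x) + 5 = 3] 5 comes off first (subtract 5), so sub: -2*x = -2.
Step 6. [-2*x = -2] divide by the outer -2, so div: x = 1.

Answer: x ∈ {1}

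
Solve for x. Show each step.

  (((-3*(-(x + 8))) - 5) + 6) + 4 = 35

Step 1. [(((-3*(-(x + 8))) - 5) + 6) + 4 = 35] +4 is outermost — subtract 4 both sides. So sub: ((-3*(-(x + 8))) - 5) + 6 = 31.
Step 2. [((-3*(-(x + 8))) - 5) + 6 = 31] peel the +6: subtract 6 from each side. So sub: (-3*(-(x + 8))) - 5 = 25.
Step 3. [(-3*(-(x + 8))) - 5 = 25] 5 comes off first (add 5). So sub: -3*(-(x + 8)) = 30.
Step 4. [-3*(-(x + 8)) = 30] leading coefficient -3: divide by -3. So div: -(x + 8) = -10.
Step 5. [-(x + 8) = -10] LHS negated; negate both sides. So neg: x + 8 = 10.
Step 6. [x + 8 = 10] subtract 8: x sits inside (… + 8) ⇒ sub: x = 2.

Answer: x ∈ {2}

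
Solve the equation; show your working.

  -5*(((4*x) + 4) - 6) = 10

Step 1. [-5*(((4*x) + 4) - 6) = 10] divide by the outer -5, so div: ((4*x) + 4) - 6 = -2.
Step 2. [((4*x) + 4) - 6 = -2] 6 comes off first (add 6). So sub: (4*x) + 4 = 4.
Step 3. [(4*x) + 4 = 4] 4 divides every term; factor it out, so factor: x + 1 = 1.
Step 4. [x + 1 = 1] 1 comes off first (subtract 1), so sub: x = 0.

Answer: x ∈ {0}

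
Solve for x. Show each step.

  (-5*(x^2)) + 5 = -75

Step 1. [(-5*(x^2)) + 5 = -75] -5 | LHS and -5 | -75: pull -5 out. So factor: (x^2) - 1 = 15.
Step 2. [(x^2) - 1 = 15] 1 comes off first (add 1) ⇒ sub: x^2 = 16.
Step 3. [x^2 = 16] √ both sides: 16 ≥ 0 gives two branches ⇒ sqrt: x = 4 or -4.

Answer: x ∈ {-4, 4}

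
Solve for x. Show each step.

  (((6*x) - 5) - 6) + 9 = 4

Step 1. [(((6*x) - 5) - 6) + 9 = 4] 9 comes off first (subtract 9). So sub: ((6*x) - 5) - 6 = -5.
Step 2. [((6*x) - 5) - 6 = -5] -6 is outermost — add 6 both sides ⇒ sub: (6*x) - 5 = 1.
Step 3. [(6*x) - 5 = 1] 5 comes off first (add 5), so sub: 6*x = 6.
Step 4. [6*x = 6] leading coefficient 6: divide by 6, so div: x = 1.

Answer: x ∈ {1}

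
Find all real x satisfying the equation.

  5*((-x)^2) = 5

Step 1. [5*((-x)^2) = 5] LHS = 5·(…); ÷5 both sides, so div: (-x)^2 = 1.
Step 2. [(-x)^2 = 1] LHS squared, RHS 1 ≥ 0: apply √ (±). So sqrt: -x = 1 or -1.
Step 3. [-x = 1 or -1] flip signs both sides ⇒ neg: x = -1 or 1.

Answer: x ∈ {-1, 1}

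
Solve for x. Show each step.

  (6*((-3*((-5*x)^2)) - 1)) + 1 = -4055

Step 1. [(6*((-3*((-5*x)^2)) - 1)) + 1 = -4055] 1 comes off first (subtract 1) ⇒ sub: 6*((-3*((-5*x)^2)) - 1) = -4056.
Step 2. [6*((-3*((-5*x)^2)) - 1) = -4056] 6·(inner) — divide through by 6 ⇒ div: (-3*((-5*x)^2)) - 1 = -676.
Step 3. [(-3*((-5*x)^2)) - 1 = -676] 1 comes off first (add 1). So sub: -3*((-5*x)^2) = -675.
Step 4. [-3*((-5*x)^2) = -675] LHS = -3·(…); ÷-3 both sides. So div: (-5*x)^2 = 225.
Step 5. [(-5*x)^2 = 225] √ both sides: 225 ≥ 0 gives two branches, so sqrt: -5*x = 15 or -15.
Step 6. [-5*x = 15 or -15] -5 out front; divide by -5, so div: x = -3 or 3.

Answer: x ∈ {-3, 3}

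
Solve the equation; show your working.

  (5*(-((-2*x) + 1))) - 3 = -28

Step 1. [(5*(-((-2*x) + 1))) - 3 = -28] -3 is outermost — add 3 both sides ⇒ sub: 5*(-((-2*x) + 1)) = -25.
Step 2. [5*(-((-2*x) + 1)) = -25] leading coefficient 5: divide by 5. So div: -((-2*x) + 1) = -5.
Step 3. [-((-2*x) + 1) = -5] flip signs both sides ⇒ neg: (-2*x) + 1 = 5.
Step 4. [(-2*x) + 1 = 5] the outer +1 inverts by subtracting 1. So sub: -2*x = 4.
Step 5. [-2*x = 4] -2·(inner) — divide through by -2, so div: x = -2.

Answer: x ∈ {-2}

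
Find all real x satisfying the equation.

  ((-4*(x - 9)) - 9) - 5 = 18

Step 1. [((-4*(x - 9)) - 9) - 5 = 18] -5 is outermost — add 5 both sides, so sub: (-4*(x - 9)) - 9 = 23.
Step 2. [(-4*(x - 9)) - 9 = 23] peel the -9: add 9 from each side, so sub: -4*(x - 9) = 32.
Step 3. [-4*(x - 9) = 32] -4 out front; divide by -4, so div: x - 9 = -8.
Step 4. [x - 9 = -8] the outer -9 inverts by adding 9. So sub: x = 1.

Answer: x ∈ {1}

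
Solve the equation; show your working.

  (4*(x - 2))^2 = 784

Step 1. [(4*(x - 2))^2 = 784] √ both sides: 784 ≥ 0 gives two branches, so sqrt: 4*(x - 2) = 28 or -28.
Step 2. [4*(x - 2) = 28 or -28] LHS = 4·(…); ÷4 both sides. So div: x - 2 = 7 or -7.
Step 3. [x - 2 = 7 or -7] 2 comes off first (add 2) ⇒ sub: x = 9 or -5.

Answer: x ∈ {-5, 9}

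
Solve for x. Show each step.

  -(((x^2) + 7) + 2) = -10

Step 1. [-(((x^2) + 7) + 2) = -10] flip signs both sides, so neg: ((x^2) + 7) + 2 = 10.
Step 2. [((x^2) + 7) + 2 = 10] peel the +2: subtract 2 from each side. So sub: (x^2) + 7 = 8.
Step 3. [(x^2) + 7 = 8] +7 is outermost — subtract 7 both sides ⇒ sub: x^2 = 1.
Step 4. [x^2 = 1] √ both sides: 1 ≥ 0 gives two branches, so sqrt: x = 1 or -1.

Answer: x ∈ {-1, 1}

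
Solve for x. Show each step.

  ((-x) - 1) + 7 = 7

Step 1. [((-x) - 1) + 7 = 7] the outer +7 inverts by subtracting 7. So sub: (-x) - 1 = 0.
Step 2. [(-x) - 1 = 0] 1 comes off first (add 1). So sub: -x = 1.
Step 3. [-x = 1] flip signs both sides ⇒ neg: x = -1.

Answer: x ∈ {-1}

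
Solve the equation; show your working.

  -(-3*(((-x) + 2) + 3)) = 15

Step 1. [-(-3*(((-x) + 2) + 3)) = 15] leading − — multiply by −1, so neg: -3*(((-x) + 2) + 3) = -15.
Step 2. [-3*(((-x) + 2) + 3) = -15] divide by the outer -3 ⇒ div: ((-x) + 2) + 3 = 5.
Step 3. [((-x) + 2) + 3 = 5] subtract 3: x sits inside (… + 3). So sub: (-x) + 2 = 2.
Step 4. [(-x) + 2 = 2] subtract 2: x sits inside (… + 2) ⇒ sub: -x = 0.
Step 5. [-x = 0] leading − — multiply by −1, so neg: x = 0.

Answer: x ∈ {0}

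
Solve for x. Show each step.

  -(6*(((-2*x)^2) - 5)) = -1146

Step 1. [-(6*(((-2*x)^2) - 5)) = -1146] flip signs both sides, so neg: 6*(((-2*x)^2) - 5) = 1146.
Step 2. [6*(((-2*x)^2) - 5) = 1146] divide by the outer 6 ⇒ div: ((-2*x)^2) - 5 = 191.
Step 3. [((-2*x)^2) - 5 = 191] peel the -5: add 5 from each side ⇒ sub: (-2*x)^2 = 196.
Step 4. [(-2*x)^2 = 196] 196 ≥ 0, LHS is (·)² — take ±√ ⇒ sqrt: -2*x = 14 or -14.
Step 5. [-2*x = 14 or -14] LHS = -2·(…); ÷-2 both sides, so div: x = -7 or 7.

Answer: x ∈ {-7, 7}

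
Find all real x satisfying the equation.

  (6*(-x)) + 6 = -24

Step 1. [(6*(-x)) + 6 = -24] peel the +6: subtract 6 from each side. So sub: 6*(-x) = -30.
Step 2. [6*(-x) = -30] 6·(inner) — divide through by 6, so div: -x = -5.
Step 3. [-x = -5] LHS negated; negate both sides. So neg: x = 5.

Answer: x ∈ {5}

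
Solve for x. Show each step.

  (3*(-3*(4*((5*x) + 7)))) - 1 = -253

Step 1. [(3*(-3*(4*((5*x) + 7)))) - 1 = -253] -1 is outermost — add 1 both sides. So sub: 3*(-3*(4*((5*x) + 7))) = -252.
Step 2. [3*(-3*(4*((5*x) + 7))) = -252] 3·(inner) — divide through by 3. So div: -3*(4*((5*x) + 7)) = -84.
Step 3. [-3*(4*((5*x) + 7)) = -84] -3·(inner) — divide through by -3, so div: 4*((5*x) + 7) = 28.
Step 4. [4*((5*x) + 7) = 28] 4·(inner) — divide through by 4, so div: (5*x) + 7 = 7.
Step 5. [(5*x) + 7 = 7] 7 comes off first (subtract 7), so sub: 5*x = 0.
Step 6. [5*x = 0] 5·(inner) — divide through by 5 ⇒ div: x = 0.

Answer: x ∈ {0}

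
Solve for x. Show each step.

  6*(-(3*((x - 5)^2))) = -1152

Step 1. [6*(-(3*((x - 5)^2))) = -1152] leading coefficient 6: divide by 6 ⇒ div: -(3*((x - 5)^2)) = -192.
Step 2. [-(3*((x - 5)^2)) = -192] LHS negated; negate both sides. So neg: 3*((x - 5)^2) = 192.
Step 3. [3*((x - 5)^2) = 192] leading coefficient 3: divide by 3. So div: (x - 5)^2 = 64.
Step 4. [(x - 5)^2 = 64] 64 ≥ 0, LHS is (·)² — take ±√ ⇒ sqrt: x - 5 = 8 or -8.
Step 5. [x - 5 = 8 or -8] add 5: x sits inside (… - 5). So sub: x = 13 or -3.

Answer: x ∈ {-3, 13}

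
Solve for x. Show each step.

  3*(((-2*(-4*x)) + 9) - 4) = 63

Step 1. [3*(((-2*(-4*x)) + 9) - 4) = 63] 3·(inner) — divide through by 3 ⇒ div: ((-2*(-4*x)) + 9) - 4 = 21.
Step 2. [((-2*(-4*x)) + 9) - 4 = 21] -4 is outermost — add 4 both sides ⇒ sub: (-2*(-4*x)) + 9 = 25.
Step 3. [(-2*(-4*x)) + 9 = 25] subtract 9: x sits inside (… + 9). So sub: -2*(-4*x) = 16.
Step 4. [-2*(-4*x) = 16] -2 out front; divide by -2. So div: -4*x = -8.
Step 5. [-4*x = -8] leading coefficient -4: divide by -4, so div: x = 2.

Answer: x ∈ {2}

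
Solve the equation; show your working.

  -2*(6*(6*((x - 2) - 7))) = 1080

Step 1. [-2*(6*(6*((x - 2) - 7))) = 1080] leading coefficient -2: divide by -2 ⇒ div: 6*(6*((x - 2) - 7)) = -540.
Step 2. [6*(6*((x - 2) - 7)) = -540] 6 out front; divide by 6 ⇒ div: 6*((x - 2) - 7) = -90.
Step 3. [6*((x - 2) - 7) = -90] divide by the outer 6, so div: (x - 2) - 7 = -15.
Step 4. [(x - 2) - 7 = -15] peel the -7: add 7 from each side. So sub: x - 2 = -8.
Step 5. [x - 2 = -8] the outer -2 inverts by adding 2 ⇒ sub: x = -6.

Answer: x ∈ {-6}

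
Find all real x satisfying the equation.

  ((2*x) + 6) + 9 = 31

Step 1. [((2*x) + 6) + 9 = 31] peel the +9: subtract 9 from each side, so sub: (2*x) + 6 = 22.
Step 2. [(2*x) + 6 = 22] +6 is outermost — subtract 6 both sides, so sub: 2*x = 16.
Step 3. [2*x = 16] divide by the outer 2. So div: x = 8.

Answer: x ∈ {8}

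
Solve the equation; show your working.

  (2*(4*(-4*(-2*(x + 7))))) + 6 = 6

Step 1. [(2*(4*(-4*(-2*(x + 7))))) + 6 = 6] common factor 2 (LHS and 6) — divide through. So factor: (4*(-4*(-2*(x + 7)))) + 3 = 3.
Step 2. [(4*(-4*(-2*(x + 7)))) + 3 = 3] subtract 3: x sits inside (… + 3) ⇒ sub: 4*(-4*(-2*(x + 7))) = 0.
Step 3. [4*(-4*(-2*(x + 7))) = 0] 4·(inner) — divide through by 4. So div: -4*(-2*(x + 7)) = 0.
Step 4. [-4*(-2*(x + 7)) = 0] -4·(inner) — divide through by -4, so div: -2*(x + 7) = 0.
Step 5. [-2*(x + 7) = 0] -2 out front; divide by -2, so div: x + 7 = 0.
Step 6. [x + 7 = 0] 7 comes off first (subtract 7). So sub: x = -7.

Answer: x ∈ {-7}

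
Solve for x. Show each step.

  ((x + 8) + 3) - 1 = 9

Step 1. [((x + 8) + 3) - 1 = 9] the outer -1 inverts by adding 1 ⇒ sub: (x + 8) + 3 = 10.
Step 2. [(x + 8) + 3 = 10] +3 is outermost — subtract 3 both sides. So sub: x + 8 = 7.
Step 3. [x + 8 = 7] subtract 8: x sits inside (… + 8) ⇒ sub: x = -1.

Answer: x ∈ {-1}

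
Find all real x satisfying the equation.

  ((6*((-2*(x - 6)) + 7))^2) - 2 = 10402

Step 1. [((6*((-2*(x - 6)) + 7))^2) - 2 = 10402] peel the -2: add 2 from each side, so sub: (6*((-2*(x - 6)) + 7))^2 = 10404.
Step 2. [(6*((-2*(x - 6)) + 7))^2 = 10404] √ both sides: 10404 ≥ 0 gives two branches. So sqrt: 6*((-2*(x - 6)) + 7) = 102 or -102.
Step 3. [6*((-2*(x - 6)) + 7) = 102 or -102] divide by the outer 6. So div: (-2*(x - 6)) + 7 = 17 or -17.
Step 4. [(-2*(x - 6)) + 7 = 17 or -17] subtract 7: x sits inside (… + 7) ⇒ sub: -2*(x - 6) = 10 or -24.
Step 5. [-2*(x - 6) = 10 or -24] divide by the outer -2, so div: x - 6 = -5 or 12.
Step 6. [x - 6 = -5 or 12] add 6: x sits inside (… - 6), so sub: x = 1 or 18.

Answer: x ∈ {1, 18}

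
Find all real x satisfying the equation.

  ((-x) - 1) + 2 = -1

Step 1. [((-x) - 1) + 2 = -1] +2 is outermost — subtract 2 both sides, so sub: (-x) - 1 = -3.
Step 2. [(-x) - 1 = -3] 1 comes off first (add 1). So sub: -x = -2.
Step 3. [-x = -2] flip signs both sides, so neg: x = 2.

Answer: x ∈ {2}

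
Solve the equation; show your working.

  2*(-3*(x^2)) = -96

Step 1. [2*(-3*(x^2)) = -96] 2·(inner) — divide through by 2 ⇒ div: -3*(x^2) = -48.
Step 2. [-3*(x^2) = -48] leading coefficient -3: divide by -3 ⇒ div: x^2 = 16.
Step 3. [x^2 = 16] √ both sides: 16 ≥ 0 gives two branches, so sqrt: x = 4 or -4.

Answer: x ∈ {-4, 4}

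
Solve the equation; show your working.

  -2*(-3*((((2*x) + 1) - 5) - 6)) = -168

Step 1. [-2*(-3*((((2*x) + 1) - 5) - 6)) = -168] -2 out front; divide by -2. So div: -3*((((2*x) + 1) - 5) - 6) = 84.
Step 2. [-3*((((2*x) + 1) - 5) - 6) = 84] leading coefficient -3: divide by -3 ⇒ div: (((2*x) + 1) - 5) - 6 = -28.
Step 3. [(((2*x) + 1) - 5) - 6 = -28] peel the -6: add 6 from each side. So sub: ((2*x) + 1) - 5 = -22.
Step 4. [((2*x) + 1) - 5 = -22] add 5: x sits inside (… - 5), so sub: (2*x) + 1 = -17.
Step 5. [(2*x) + 1 = -17] the outer +1 inverts by subtracting 1, so sub: 2*x = -18.
Step 6. [2*x = -18] leading coefficient 2: divide by 2, so div: x = -9.

Answer: x ∈ {-9}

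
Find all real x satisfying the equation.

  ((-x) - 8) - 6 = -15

Step 1. [((-x) - 8) - 6 = -15] the outer -6 inverts by adding 6, so sub: (-x) - 8 = -9.
Step 2. [(-x) - 8 = -9] 8 comes off first (add 8). So sub: -x = -1.
Step 3. [-x = -1] flip signs both sides ⇒ neg: x = 1.

Answer: x ∈ {1}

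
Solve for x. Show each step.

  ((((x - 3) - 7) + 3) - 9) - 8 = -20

Step 1. [((((x - 3) - 7) + 3) - 9) - 8 = -20] the outer -8 inverts by adding 8 ⇒ sub: (((x - 3) - 7) + 3) - 9 = -12.
Step 2. [(((x - 3) - 7) + 3) - 9 = -12] peel the -9: add 9 from each side ⇒ sub: ((x - 3) - 7) + 3 = -3.
Step 3. [((x - 3) - 7) + 3 = -3] +3 is outermost — subtract 3 both sides, so sub: (x - 3) - 7 = -6.
Step 4. [(x - 3) - 7 = -6] add 7: x sits inside (… - 7) ⇒ sub: x - 3 = 1.
Step 5. [x - 3 = 1] 3 comes off first (add 3) ⇒ sub: x = 4.

Answer: x ∈ {4}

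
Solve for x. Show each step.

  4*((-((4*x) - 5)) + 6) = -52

Step 1. [4*((-((4*x) - 5)) + 6) = -52] divide by the outer 4, so div: (-((4*x) - 5)) + 6 = -13.
Step 2. [(-((4*x) - 5)) + 6 = -13] the outer +6 inverts by subtracting 6. So sub: -((4*x) - 5) = -19.
Step 3. [-((4*x) - 5) = -19] flip signs both sides ⇒ neg: (4*x) - 5 = 19.
Step 4. [(4*x) - 5 = 19] the outer -5 inverts by adding 5 ⇒ sub: 4*x = 24.
Step 5. [4*x = 24] leading coefficient 4: divide by 4, so div: x = 6.

Answer: x ∈ {6}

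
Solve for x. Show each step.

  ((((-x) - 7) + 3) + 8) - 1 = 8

Step 1. [((((-x) - 7) + 3) + 8) - 1 = 8] -1 is outermost — add 1 both sides ⇒ sub: (((-x) - 7) + 3) + 8 = 9.
Step 2. [(((-x) - 7) + 3) + 8 = 9] subtract 8: x sits inside (… + 8), so sub: ((-x) - 7) + 3 = 1.
Step 3. [((-x) - 7) + 3 = 1] subtract 3: x sits inside (… + 3). So sub: (-x) - 7 = -2.
Step 4. [(-x) - 7 = -2] the outer -7 inverts by adding 7, so sub: -x = 5.
Step 5. [-x = 5] LHS negated; negate both sides ⇒ neg: x = -5.

Answer: x ∈ {-5}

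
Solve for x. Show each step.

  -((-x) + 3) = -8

Step 1. [-((-x) + 3) = -8] flip signs both sides. So neg: (-x) + 3 = 8.
Step 2. [(-x) + 3 = 8] the outer +3 inverts by subtracting 3. So sub: -x = 5.
Step 3. [-x = 5] LHS negated; negate both sides. So neg: x = -5.

Answer: x ∈ {-5}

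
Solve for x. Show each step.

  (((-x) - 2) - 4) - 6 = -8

Step 1. [(((-x) - 2) - 4) - 6 = -8] add 6: x sits inside (… - 6), so sub: ((-x) - 2) - 4 = -2.
Step 2. [((-x) - 2) - 4 = -2] -4 is outermost — add 4 both sides, so sub: (-x) - 2 = 2.
Step 3. [(-x) - 2 = 2] the outer -2 inverts by adding 2. So sub: -x = 4.
Step 4. [-x = 4] leading − — multiply by −1 ⇒ neg: x = -4.

Answer: x ∈ {-4}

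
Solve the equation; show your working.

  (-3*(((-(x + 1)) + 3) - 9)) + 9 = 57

Step 1. [(-3*(((-(x + 1)) + 3) - 9)) + 9 = 57] peel the +9: subtract 9 from each side. So sub: -3*(((-(x + 1)) + 3) - 9) = 48.
Step 2. [-3*(((-(x + 1)) + 3) - 9) = 48] divide by the outer -3. So div: ((-(x + 1)) + 3) - 9 = -16.
Step 3. [((-(x + 1)) + 3) - 9 = -16] 9 comes off first (add 9). So sub: (-(x + 1)) + 3 = -7.
Step 4. [(-(x + 1)) + 3 = -7] +3 is outermost — subtract 3 both sides, so sub: -(x + 1) = -10.
Step 5. [-(x + 1) = -10] leading − — multiply by −1, so neg: x + 1 = 10.
Step 6. [x + 1 = 10] the outer +1 inverts by subtracting 1 ⇒ sub: x = 9.

Answer: x ∈ {9}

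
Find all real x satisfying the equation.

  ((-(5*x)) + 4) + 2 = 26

Step 1. [((-(5*x)) + 4) + 2 = 26] +2 is outermost — subtract 2 both sides, so sub: (-(5*x)) + 4 = 24.
Step 2. [(-(5*x)) + 4 = 24] +4 is outermost — subtract 4 both sides. So sub: -(5*x) = 20.
Step 3. [-(5*x) = 20] flip signs both sides. So neg: 5*x = -20.
Step 4. [5*x = -20] divide by the outer 5. So div: x = -4.

Answer: x ∈ {-4}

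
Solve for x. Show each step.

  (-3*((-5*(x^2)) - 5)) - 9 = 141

Step 1. [(-3*((-5*(x^2)) - 5)) - 9 = 141] -3 | LHS and -3 | 141: pull -3 out ⇒ factor: ((-5*(x^2)) - 5) + 3 = -47.
Step 2. [((-5*(x^2)) - 5) + 3 = -47] 3 comes off first (subtract 3), so sub: (-5*(x^2)) - 5 = -50.
Step 3. [(-5*(x^2)) - 5 = -50] peel the -5: add 5 from each side. So sub: -5*(x^2) = -45.
Step 4. [-5*(x^2) = -45] leading coefficient -5: divide by -5, so div: x^2 = 9.
Step 5. [x^2 = 9] LHS squared, RHS 9 ≥ 0: apply √ (±). So sqrt: x = 3 or -3.

Answer: x ∈ {-3, 3}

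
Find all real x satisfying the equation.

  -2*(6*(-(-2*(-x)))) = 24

Step 1. [-2*(6*(-(-2*(-x)))) = 24] leading coefficient -2: divide by -2 ⇒ div: 6*(-(-2*(-x))) = -12.
Step 2. [6*(-(-2*(-x))) = -12] leading coefficient 6: divide by 6, so div: -(-2*(-x)) = -2.
Step 3. [-(-2*(-x)) = -2] leading − — multiply by −1. So neg: -2*(-x) = 2.
Step 4. [-2*(-x) = 2] -2 out front; divide by -2. So div: -x = -1.
Step 5. [-x = -1] flip signs both sides. So neg: x = 1.

Answer: x ∈ {1}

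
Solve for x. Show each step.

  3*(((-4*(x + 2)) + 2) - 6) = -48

Step 1. [3*(((-4*(x + 2)) + 2) - 6) = -48] LHS = 3·(…); ÷3 both sides, so div: ((-4*(x + 2)) + 2) - 6 = -16.
Step 2. [((-4*(x + 2)) + 2) - 6 = -16] peel the -6: add 6 from each side ⇒ sub: (-4*(x + 2)) + 2 = -10.
Step 3. [(-4*(x + 2)) + 2 = -10] peel the +2: subtract 2 from each side, so sub: -4*(x + 2) = -12.
Step 4. [-4*(x + 2) = -12] divide by the outer -4 ⇒ div: x + 2 = 3.
Step 5. [x + 2 = 3] the outer +2 inverts by subtracting 2. So sub: x = 1.

Answer: x ∈ {1}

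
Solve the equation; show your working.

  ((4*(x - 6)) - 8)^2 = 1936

Step 1. [((4*(x - 6)) - 8)^2 = 1936] LHS squared, RHS 1936 ≥ 0: apply √ (±), so sqrt: (4*(x - 6)) - 8 = 44 or -44.
Step 2. [(4*(x - 6)) - 8 = 44 or -44] 8 comes off first (add 8), so sub: 4*(x - 6) = 52 or -36.
Step 3. [4*(x - 6) = 52 or -36] LHS = 4·(…); ÷4 both sides. So div: x - 6 = 13 or -9.
Step 4. [x - 6 = 13 or -9] peel the -6: add 6 from each side ⇒ sub: x = 19 or -3.

Answer: x ∈ {-3, 19}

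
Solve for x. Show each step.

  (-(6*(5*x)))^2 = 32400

Step 1. [(-(6*(5*x)))^2 = 32400] LHS squared, RHS 32400 ≥ 0: apply √ (±). So sqrt: -(6*(5*x)) = 180 or -180.
Step 2. [-(6*(5*x)) = 180 or -180] leading − — multiply by −1 ⇒ neg: 6*(5*x) = -180 or 180.
Step 3. [6*(5*x) = -180 or 180] leading coefficient 6: divide by 6, so div: 5*x = -30 or 30.
Step 4. [5*x = -30 or 30] 5·(inner) — divide through by 5. So div: x = -6 or 6.

Answer: x ∈ {-6, 6}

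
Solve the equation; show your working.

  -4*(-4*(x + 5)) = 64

Step 1. [-4*(-4*(x + 5)) = 64] LHS = -4·(…); ÷-4 both sides. So div: -4*(x + 5) = -16.
Step 2. [-4*(x + 5) = -16] leading coefficient -4: divide by -4. So div: x + 5 = 4.
Step 3. [x + 5 = 4] the outer +5 inverts by subtracting 5 ⇒ sub: x = -1.

Answer: x ∈ {-1}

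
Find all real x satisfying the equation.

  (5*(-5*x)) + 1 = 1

Step 1. [(5*(-5*x)) + 1 = 1] peel the +1: subtract 1 from each side ⇒ sub: 5*(-5*x) = 0.
Step 2. [5*(-5*x) = 0] 5·(inner) — divide through by 5, so div: -5*x = 0.
Step 3. [-5*x = 0] leading coefficient -5: divide by -5. So div: x = 0.

Answer: x ∈ {0}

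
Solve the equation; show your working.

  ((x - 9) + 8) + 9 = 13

Step 1. [((x - 9) + 8) + 9 = 13] peel the +9: subtract 9 from each side ⇒ sub: (x - 9) + 8 = 4.
Step 2. [(x - 9) + 8 = 4] +8 is outermost — subtract 8 both sides ⇒ sub: x - 9 = -4.
Step 3. [x - 9 = -4] 9 comes off first (add 9) ⇒ sub: x = 5.

Answer: x ∈ {5}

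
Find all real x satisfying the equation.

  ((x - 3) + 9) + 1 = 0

Step 1. [((x - 3) + 9) + 1 = 0] +1 is outermost — subtract 1 both sides ⇒ sub: (x - 3) + 9 = -1.
Step 2. [(x - 3) + 9 = -1] peel the +9: subtract 9 from each side ⇒ sub: x - 3 = -10.
Step 3. [x - 3 = -10] 3 comes off first (add 3), so sub: x = -7.

Answer: x ∈ {-7}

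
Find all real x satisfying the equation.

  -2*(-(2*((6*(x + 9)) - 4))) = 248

Step 1. [-2*(-(2*((6*(x + 9)) - 4))) = 248] -2·(inner) — divide through by -2, so div: -(2*((6*(x + 9)) - 4)) = -124.
Step 2. [-(2*((6*(x + 9)) - 4)) = -124] LHS negated; negate both sides ⇒ neg: 2*((6*(x + 9)) - 4) = 124.
Step 3. [2*((6*(x + 9)) - 4) = 124] divide by the outer 2 ⇒ div: (6*(x + 9)) - 4 = 62.
Step 4. [(6*(x + 9)) - 4 = 62] 4 comes off first (add 4) ⇒ sub: 6*(x + 9) = 66.
Step 5. [6*(x + 9) = 66] divide by the outer 6 ⇒ div: x + 9 = 11.
Step 6. [x + 9 = 11] peel the +9: subtract 9 from each side ⇒ sub: x = 2.

Answer: x ∈ {2}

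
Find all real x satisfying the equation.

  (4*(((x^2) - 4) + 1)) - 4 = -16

Step 1. [(4*(((x^2) - 4) + 1)) - 4 = -16] 4 | LHS and 4 | -16: pull 4 out. So factor: (((x^2) - 4) + 1) - 1 = -4.
Step 2. [(((x^2) - 4) + 1) - 1 = -4] the outer -1 inverts by adding 1, so sub: ((x^2) - 4) + 1 = -3.
Step 3. [((x^2) - 4) + 1 = -3] +1 is outermost — subtract 1 both sides, so sub: (x^2) - 4 = -4.
Step 4. [(x^2) - 4 = -4] 4 comes off first (add 4). So sub: x^2 = 0.
Step 5. [x^2 = 0] LHS squared, RHS 0 ≥ 0: apply √ (±) ⇒ sqrt: x = 0.

Answer: x ∈ {0}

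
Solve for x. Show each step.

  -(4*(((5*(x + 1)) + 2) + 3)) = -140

Step 1. [-(4*(((5*(x + 1)) + 2) + 3)) = -140] LHS negated; negate both sides, so neg: 4*(((5*(x + 1)) + 2) + 3) = 140.
Step 2. [4*(((5*(x + 1)) + 2) + 3) = 140] divide by the outer 4. So div: ((5*(x + 1)) + 2) + 3 = 35.
Step 3. [((5*(x + 1)) + 2) + 3 = 35] peel the +3: subtract 3 from each side. So sub: (5*(x + 1)) + 2 = 32.
Step 4. [(5*(x + 1)) + 2 = 32] 2 comes off first (subtract 2), so sub: 5*(x + 1) = 30.
Step 5. [5*(x + 1) = 30] leading coefficient 5: divide by 5, so div: x + 1 = 6.
Step 6. [x + 1 = 6] the outer +1 inverts by subtracting 1, so sub: x = 5.

Answer: x ∈ {5}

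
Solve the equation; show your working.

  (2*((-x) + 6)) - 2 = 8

Step 1. [(2*((-x) + 6)) - 2 = 8] 2 divides every term; factor it out, so factor: ((-x) + 6) - 1 = 4.
Step 2. [((-x) + 6) - 1 = 4] 1 comes off first (add 1) ⇒ sub: (-x) + 6 = 5.
Step 3. [(-x) + 6 = 5] peel the +6: subtract 6 from each side. So sub: -x = -1.
Step 4. [-x = -1] flip signs both sides, so neg: x = 1.

Answer: x ∈ {1}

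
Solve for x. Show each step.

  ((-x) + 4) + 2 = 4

Step 1. [((-x) + 4) + 2 = 4] +2 is outermost — subtract 2 both sides ⇒ sub: (-x) + 4 = 2.
Step 2. [(-x) + 4 = 2] the outer +4 inverts by subtracting 4, so sub: -x = -2.
Step 3. [-x = -2] flip signs both sides. So neg: x = 2.

Answer: x ∈ {2}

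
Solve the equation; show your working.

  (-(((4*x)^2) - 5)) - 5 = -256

Step 1. [(-(((4*x)^2) - 5)) - 5 = -256] peel the -5: add 5 from each side. So sub: -(((4*x)^2) - 5) = -251.
Step 2. [-(((4*x)^2) - 5) = -251] flip signs both sides. So neg: ((4*x)^2) - 5 = 251.
Step 3. [((4*x)^2) - 5 = 251] peel the -5: add 5 from each side, so sub: (4*x)^2 = 256.
Step 4. [(4*x)^2 = 256] √ both sides: 256 ≥ 0 gives two branches, so sqrt: 4*x = 16 or -16.
Step 5. [4*x = 16 or -16] 4 out front; divide by 4 ⇒ div: x = 4 or -4.

Answer: x ∈ {-4, 4}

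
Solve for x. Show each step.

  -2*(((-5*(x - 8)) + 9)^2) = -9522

Step 1. [-2*(((-5*(x - 8)) + 9)^2) = -9522] -2 out front; divide by -2 ⇒ div: ((-5*(x - 8)) + 9)^2 = 4761.
Step 2. [((-5*(x - 8)) + 9)^2 = 4761] 4761 ≥ 0, LHS is (·)² — take ±√. So sqrt: (-5*(x - 8)) + 9 = 69 or -69.
Step 3. [(-5*(x - 8)) + 9 = 69 or -69] +9 is outermost — subtract 9 both sides ⇒ sub: -5*(x - 8) = 60 or -78.
Step 4. [-5*(x - 8) = 60 or -78] divide by the outer -5, so div: x - 8 = -12 or 78/5.
Step 5. [x - 8 = -12 or 78/5] -8 is outermost — add 8 both sides ⇒ sub: x = -4 or 118/5.

Answer: x ∈ {-4, 118/5}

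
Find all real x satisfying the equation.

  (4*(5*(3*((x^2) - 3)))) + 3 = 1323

Step 1. [(4*(5*(3*((x^2) - 3)))) + 3 = 1323] peel the +3: subtract 3 from each side ⇒ sub: 4*(5*(3*((x^2) - 3))) = 1320.
Step 2. [4*(5*(3*((x^2) - 3))) = 1320] 4 out front; divide by 4, so div: 5*(3*((x^2) - 3)) = 330.
Step 3. [5*(3*((x^2) - 3)) = 330] 5 out front; divide by 5, so div: 3*((x^2) - 3) = 66.
Step 4. [3*((x^2) - 3) = 66] leading coefficient 3: divide by 3, so div: (x^2) - 3 = 22.
Step 5. [(x^2) - 3 = 22] add 3: x sits inside (… - 3) ⇒ sub: x^2 = 25.
Step 6. [x^2 = 25] √ both sides: 25 ≥ 0 gives two branches, so sqrt: x = 5 or -5.

Answer: x ∈ {-5, 5}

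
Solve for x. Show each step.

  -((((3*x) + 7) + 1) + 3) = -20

Step 1. [-((((3*x) + 7) + 1) + 3) = -20] leading − — multiply by −1 ⇒ neg: (((3*x) + 7) + 1) + 3 = 20.
Step 2. [(((3*x) + 7) + 1) + 3 = 20] 3 comes off first (subtract 3) ⇒ sub: ((3*x) + 7) + 1 = 17.
Step 3. [((3*x) + 7) + 1 = 17] peel the +1: subtract 1 from each side ⇒ sub: (3*x) + 7 = 16.
Step 4. [(3*x) + 7 = 16] 7 comes off first (subtract 7), so sub: 3*x = 9.
Step 5. [3*x = 9] leading coefficient 3: divide by 3, so div: x = 3.

Answer: x ∈ {3}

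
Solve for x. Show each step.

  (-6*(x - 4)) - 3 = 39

Step 1. [(-6*(x - 4)) - 3 = 39] 3 comes off first (add 3) ⇒ sub: -6*(x - 4) = 42.
Step 2. [-6*(x - 4) = 42] LHS = -6·(…); ÷-6 both sides, so div: x - 4 = -7.
Step 3. [x - 4 = -7] add 4: x sits inside (… - 4) ⇒ sub: x = -3.

Answer: x ∈ {-3}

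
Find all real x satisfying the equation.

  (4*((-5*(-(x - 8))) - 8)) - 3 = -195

Step 1. [(4*((-5*(-(x - 8))) - 8)) - 3 = -195] -3 is outermost — add 3 both sides, so sub: 4*((-5*(-(x - 8))) - 8) = -192.
Step 2. [4*((-5*(-(x - 8))) - 8) = -192] divide by the outer 4. So div: (-5*(-(x - 8))) - 8 = -48.
Step 3. [(-5*(-(x - 8))) - 8 = -48] 8 comes off first (add 8). So sub: -5*(-(x - 8)) = -40.
Step 4. [-5*(-(x - 8)) = -40] LHS = -5·(…); ÷-5 both sides. So div: -(x - 8) = 8.
Step 5. [-(x - 8) = 8] flip signs both sides. So neg: x - 8 = -8.
Step 6. [x - 8 = -8] peel the -8: add 8 from each side, so sub: x = 0.

Answer: x ∈ {0}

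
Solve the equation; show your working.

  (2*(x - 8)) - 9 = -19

Step 1. [(2*(x - 8)) - 9 = -19] 9 comes off first (add 9), so sub: 2*(x - 8) = -10.
Step 2. [2*(x - 8) = -10] divide by the outer 2 ⇒ div: x - 8 = -5.
Step 3. [x - 8 = -5] 8 comes off first (add 8) ⇒ sub: x = 3.

Answer: x ∈ {3}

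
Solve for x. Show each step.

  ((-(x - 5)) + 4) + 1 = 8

Step 1. [((-(x - 5)) + 4) + 1 = 8] subtract 1: x sits inside (… + 1). So sub: (-(x - 5)) + 4 = 7.
Step 2. [(-(x - 5)) + 4 = 7] peel the +4: subtract 4 from each side, so sub: -(x - 5) = 3.
Step 3. [-(x - 5) = 3] flip signs both sides. So neg: x - 5 = -3.
Step 4. [x - 5 = -3] 5 comes off first (add 5). So sub: x = 2.

Answer: x ∈ {2}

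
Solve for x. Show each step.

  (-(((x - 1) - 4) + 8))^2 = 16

Step 1. [(-(((x - 1) - 4) + 8))^2 = 16] LHS squared, RHS 16 ≥ 0: apply √ (±) ⇒ sqrt: -(((x - 1) - 4) + 8) = 4 or -4.
Step 2. [-(((x - 1) - 4) + 8) = 4 or -4] leading − — multiply by −1. So neg: ((x - 1) - 4) + 8 = -4 or 4.
Step 3. [((x - 1) - 4) + 8 = -4 or 4] the outer +8 inverts by subtracting 8, so sub: (x - 1) - 4 = -12 or -4.
Step 4. [(x - 1) - 4 = -12 or -4] the outer -4 inverts by adding 4. So sub: x - 1 = -8 or 0.
Step 5. [x - 1 = -8 or 0] 1 comes off first (add 1). So sub: x = -7 or 1.

Answer: x ∈ {-7, 1}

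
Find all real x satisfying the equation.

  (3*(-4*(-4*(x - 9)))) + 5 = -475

Step 1. [(3*(-4*(-4*(x - 9)))) + 5 = -475] peel the +5: subtract 5 from each side, so sub: 3*(-4*(-4*(x - 9))) = -480.
Step 2. [3*(-4*(-4*(x - 9))) = -480] LHS = 3·(…); ÷3 both sides, so div: -4*(-4*(x - 9)) = -160.
Step 3. [-4*(-4*(x - 9)) = -160] -4·(inner) — divide through by -4 ⇒ div: -4*(x - 9) = 40.
Step 4. [-4*(x - 9) = 40] divide by the outer -4 ⇒ div: x - 9 = -10.
Step 5. [x - 9 = -10] peel the -9: add 9 from each side. So sub: x = -1.

Answer: x ∈ {-1}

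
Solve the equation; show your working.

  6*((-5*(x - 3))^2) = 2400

Step 1. [6*((-5*(x - 3))^2) = 2400] 6 out front; divide by 6. So div: (-5*(x - 3))^2 = 400.
Step 2. [(-5*(x - 3))^2 = 400] √ both sides: 400 ≥ 0 gives two branches. So sqrt: -5*(x - 3) = 20 or -20.
Step 3. [-5*(x - 3) = 20 or -20] leading coefficient -5: divide by -5 ⇒ div: x - 3 = -4 or 4.
Step 4. [x - 3 = -4 or 4] the outer -3 inverts by adding 3, so sub: x = -1 or 7.

Answer: x ∈ {-1, 7}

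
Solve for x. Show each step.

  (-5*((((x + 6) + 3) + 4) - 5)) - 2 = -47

Step 1. [(-5*((((x + 6) + 3) + 4) - 5)) - 2 = -47] -2 is outermost — add 2 both sides, so sub: -5*((((x + 6) + 3) + 4) - 5) = -45.
Step 2. [-5*((((x + 6) + 3) + 4) - 5) = -45] -5·(inner) — divide through by -5. So div: (((x + 6) + 3) + 4) - 5 = 9.
Step 3. [(((x + 6) + 3) + 4) - 5 = 9] -5 is outermost — add 5 both sides, so sub: ((x + 6) + 3) + 4 = 14.
Step 4. [((x + 6) + 3) + 4 = 14] subtract 4: x sits inside (… + 4), so sub: (x + 6) + 3 = 10.
Step 5. [(x + 6) + 3 = 10] subtract 3: x sits inside (… + 3), so sub: x + 6 = 7.
Step 6. [x + 6 = 7] peel the +6: subtract 6 from each side ⇒ sub: x = 1.

Answer: x ∈ {1}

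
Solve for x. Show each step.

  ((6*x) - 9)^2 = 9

Step 1. [((6*x) - 9)^2 = 9] LHS squared, RHS 9 ≥ 0: apply √ (±), so sqrt: (6*x) - 9 = 3 or -3.
Step 2. [(6*x) - 9 = 3 or -3] 9 comes off first (add 9) ⇒ sub: 6*x = 12 or 6.
Step 3. [6*x = 12 or 6] leading coefficient 6: divide by 6, so div: x = 2 or 1.

Answer: x ∈ {1, 2}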